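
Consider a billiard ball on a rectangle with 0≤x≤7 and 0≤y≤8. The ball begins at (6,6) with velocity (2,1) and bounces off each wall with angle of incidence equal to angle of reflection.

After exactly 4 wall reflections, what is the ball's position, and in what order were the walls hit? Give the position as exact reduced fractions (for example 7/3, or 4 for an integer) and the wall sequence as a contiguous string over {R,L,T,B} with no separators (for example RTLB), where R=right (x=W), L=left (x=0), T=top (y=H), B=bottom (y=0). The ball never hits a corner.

1. t=1/2 → R at (7,13/2); v=(-2,1)
2. t=3/2 → T at (4,8); v=(-2,-1)
3. t=2 → L at (0,6); v=(2,-1)
4. t=7/2 → R at (7,5/2); v=(-2,-1)

Final position: (7,5/2)
Wall sequence: RTLR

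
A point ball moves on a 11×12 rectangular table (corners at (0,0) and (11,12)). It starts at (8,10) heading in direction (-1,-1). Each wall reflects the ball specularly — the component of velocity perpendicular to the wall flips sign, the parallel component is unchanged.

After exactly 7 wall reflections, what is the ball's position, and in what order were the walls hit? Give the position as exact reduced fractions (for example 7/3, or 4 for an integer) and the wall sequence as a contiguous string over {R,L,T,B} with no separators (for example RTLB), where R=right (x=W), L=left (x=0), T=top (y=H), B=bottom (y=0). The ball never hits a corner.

1. t=8 → L at (0,2); v=(1,-1)
2. t=2 → B at (2,0); v=(1,1)
3. t=9 → R at (11,9); v=(-1,1)
4. t=3 → T at (8,12); v=(-1,-1)
5. t=8 → L at (0,4); v=(1,-1)
6. t=4 → B at (4,0); v=(1,1)
7. t=7 → R at (11,7); v=(-1,1)

Final position: (11,7)
Wall sequence: LBRTLBR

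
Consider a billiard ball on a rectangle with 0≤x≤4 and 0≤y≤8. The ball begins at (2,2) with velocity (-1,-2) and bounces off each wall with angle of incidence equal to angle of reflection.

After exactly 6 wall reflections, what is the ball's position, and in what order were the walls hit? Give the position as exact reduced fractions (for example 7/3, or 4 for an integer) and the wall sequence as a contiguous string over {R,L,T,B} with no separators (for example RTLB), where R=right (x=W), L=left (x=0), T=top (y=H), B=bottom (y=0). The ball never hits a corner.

Final position: (0,2)
Wall sequence: BLTRBL

1. t=1 → B at (1,0); v=(-1,2)
2. t=1 → L at (0,2); v=(1,2)
3. t=3 → T at (3,8); v=(1,-2)
4. t=1 → R at (4,6); v=(-1,-2)
5. t=3 → B at (1,0); v=(-1,2)
6. t=1 → L at (0,2); v=(1,2)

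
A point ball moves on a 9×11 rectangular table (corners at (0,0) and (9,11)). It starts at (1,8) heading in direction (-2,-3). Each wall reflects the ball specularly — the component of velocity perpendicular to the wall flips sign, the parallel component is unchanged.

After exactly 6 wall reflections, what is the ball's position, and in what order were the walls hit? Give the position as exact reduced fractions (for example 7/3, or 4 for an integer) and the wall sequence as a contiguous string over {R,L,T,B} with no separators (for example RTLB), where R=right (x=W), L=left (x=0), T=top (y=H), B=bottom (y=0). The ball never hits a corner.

Final position: (1,0)
Wall sequence: LBRTLB

1. t=1/2 → L at (0,13/2); v=(2,-3)
2. t=13/6 → B at (13/3,0); v=(2,3)
3. t=7/3 → R at (9,7); v=(-2,3)
4. t=4/3 → T at (19/3,11); v=(-2,-3)
5. t=19/6 → L at (0,3/2); v=(2,-3)
6. t=1/2 → B at (1,0); v=(2,3)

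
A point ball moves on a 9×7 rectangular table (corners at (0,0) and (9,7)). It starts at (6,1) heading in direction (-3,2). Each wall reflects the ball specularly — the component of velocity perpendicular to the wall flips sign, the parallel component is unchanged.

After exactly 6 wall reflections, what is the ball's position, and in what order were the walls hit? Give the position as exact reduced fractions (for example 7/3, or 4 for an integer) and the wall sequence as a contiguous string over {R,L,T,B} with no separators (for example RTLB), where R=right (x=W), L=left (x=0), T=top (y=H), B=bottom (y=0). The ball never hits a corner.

Final position: (6,7)
Wall sequence: LTRBLT

1. t=2 → L at (0,5); v=(3,2)
2. t=1 → T at (3,7); v=(3,-2)
3. t=2 → R at (9,3); v=(-3,-2)
4. t=3/2 → B at (9/2,0); v=(-3,2)
5. t=3/2 → L at (0,3); v=(3,2)
6. t=2 → T at (6,7); v=(3,-2)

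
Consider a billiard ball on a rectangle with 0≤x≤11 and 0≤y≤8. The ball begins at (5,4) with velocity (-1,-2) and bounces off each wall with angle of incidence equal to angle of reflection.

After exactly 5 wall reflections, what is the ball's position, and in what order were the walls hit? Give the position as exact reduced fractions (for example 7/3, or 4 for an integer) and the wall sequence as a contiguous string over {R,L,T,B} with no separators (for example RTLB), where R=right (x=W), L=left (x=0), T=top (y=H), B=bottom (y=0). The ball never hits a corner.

1. t=2 → B at (3,0); v=(-1,2)
2. t=3 → L at (0,6); v=(1,2)
3. t=1 → T at (1,8); v=(1,-2)
4. t=4 → B at (5,0); v=(1,2)
5. t=4 → T at (9,8); v=(1,-2)

Final position: (9,8)
Wall sequence: BLTBT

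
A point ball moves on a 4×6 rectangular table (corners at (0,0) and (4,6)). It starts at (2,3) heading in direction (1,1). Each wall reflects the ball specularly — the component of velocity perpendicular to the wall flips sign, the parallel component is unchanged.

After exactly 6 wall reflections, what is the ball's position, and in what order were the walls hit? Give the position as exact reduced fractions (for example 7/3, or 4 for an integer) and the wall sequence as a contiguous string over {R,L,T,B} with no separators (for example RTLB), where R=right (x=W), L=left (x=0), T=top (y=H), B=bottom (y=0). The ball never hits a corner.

1. t=2 → R at (4,5); v=(-1,1)
2. t=1 → T at (3,6); v=(-1,-1)
3. t=3 → L at (0,3); v=(1,-1)
4. t=3 → B at (3,0); v=(1,1)
5. t=1 → R at (4,1); v=(-1,1)
6. t=4 → L at (0,5); v=(1,1)

Final position: (0,5)
Wall sequence: RTLBRL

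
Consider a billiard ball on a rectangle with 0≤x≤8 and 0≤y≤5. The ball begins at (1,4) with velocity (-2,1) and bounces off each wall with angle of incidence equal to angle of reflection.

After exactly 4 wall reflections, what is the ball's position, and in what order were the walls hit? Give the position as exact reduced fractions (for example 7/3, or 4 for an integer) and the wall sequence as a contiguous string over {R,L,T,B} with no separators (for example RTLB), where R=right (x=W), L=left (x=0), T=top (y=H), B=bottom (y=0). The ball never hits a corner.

1. t=1/2 → L at (0,9/2); v=(2,1)
2. t=1/2 → T at (1,5); v=(2,-1)
3. t=7/2 → R at (8,3/2); v=(-2,-1)
4. t=3/2 → B at (5,0); v=(-2,1)

Final position: (5,0)
Wall sequence: LTRB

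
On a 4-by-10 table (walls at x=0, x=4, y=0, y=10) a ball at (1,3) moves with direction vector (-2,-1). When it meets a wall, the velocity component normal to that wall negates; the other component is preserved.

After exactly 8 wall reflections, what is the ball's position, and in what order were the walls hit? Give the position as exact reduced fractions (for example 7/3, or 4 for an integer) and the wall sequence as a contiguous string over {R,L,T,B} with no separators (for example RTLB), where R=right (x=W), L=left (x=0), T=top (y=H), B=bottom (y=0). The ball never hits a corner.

Final position: (0,19/2)
Wall sequence: LRBLRLRL

1. t=1/2 → L at (0,5/2); v=(2,-1)
2. t=2 → R at (4,1/2); v=(-2,-1)
3. t=1/2 → B at (3,0); v=(-2,1)
4. t=3/2 → L at (0,3/2); v=(2,1)
5. t=2 → R at (4,7/2); v=(-2,1)
6. t=2 → L at (0,11/2); v=(2,1)
7. t=2 → R at (4,15/2); v=(-2,1)
8. t=2 → L at (0,19/2); v=(2,1)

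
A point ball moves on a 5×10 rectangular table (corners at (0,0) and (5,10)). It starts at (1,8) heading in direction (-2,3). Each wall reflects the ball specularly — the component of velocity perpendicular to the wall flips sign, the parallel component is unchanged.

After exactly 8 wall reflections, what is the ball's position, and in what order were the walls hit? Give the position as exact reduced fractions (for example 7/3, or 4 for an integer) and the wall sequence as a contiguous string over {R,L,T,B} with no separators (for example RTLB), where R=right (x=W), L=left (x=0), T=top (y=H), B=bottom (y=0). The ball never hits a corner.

1. t=1/2 → L at (0,19/2); v=(2,3)
2. t=1/6 → T at (1/3,10); v=(2,-3)
3. t=7/3 → R at (5,3); v=(-2,-3)
4. t=1 → B at (3,0); v=(-2,3)
5. t=3/2 → L at (0,9/2); v=(2,3)
6. t=11/6 → T at (11/3,10); v=(2,-3)
7. t=2/3 → R at (5,8); v=(-2,-3)
8. t=5/2 → L at (0,1/2); v=(2,-3)

Final position: (0,1/2)
Wall sequence: LTRBLTRL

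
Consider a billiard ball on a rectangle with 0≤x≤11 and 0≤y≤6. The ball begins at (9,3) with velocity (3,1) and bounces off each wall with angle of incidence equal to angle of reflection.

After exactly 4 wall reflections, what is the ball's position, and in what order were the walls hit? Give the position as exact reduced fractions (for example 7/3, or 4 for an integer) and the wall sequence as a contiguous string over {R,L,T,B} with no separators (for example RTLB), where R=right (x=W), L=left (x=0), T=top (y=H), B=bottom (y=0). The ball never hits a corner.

1. t=2/3 → R at (11,11/3); v=(-3,1)
2. t=7/3 → T at (4,6); v=(-3,-1)
3. t=4/3 → L at (0,14/3); v=(3,-1)
4. t=11/3 → R at (11,1); v=(-3,-1)

Final position: (11,1)
Wall sequence: RTLR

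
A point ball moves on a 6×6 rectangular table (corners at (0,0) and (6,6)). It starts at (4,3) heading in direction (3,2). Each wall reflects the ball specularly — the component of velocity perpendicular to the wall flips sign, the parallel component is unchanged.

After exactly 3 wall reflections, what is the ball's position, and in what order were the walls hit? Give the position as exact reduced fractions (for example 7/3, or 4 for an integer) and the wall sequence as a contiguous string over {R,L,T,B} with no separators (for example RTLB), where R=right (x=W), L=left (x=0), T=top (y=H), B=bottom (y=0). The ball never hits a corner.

1. t=2/3 → R at (6,13/3); v=(-3,2)
2. t=5/6 → T at (7/2,6); v=(-3,-2)
3. t=7/6 → L at (0,11/3); v=(3,-2)

Final position: (0,11/3)
Wall sequence: RTL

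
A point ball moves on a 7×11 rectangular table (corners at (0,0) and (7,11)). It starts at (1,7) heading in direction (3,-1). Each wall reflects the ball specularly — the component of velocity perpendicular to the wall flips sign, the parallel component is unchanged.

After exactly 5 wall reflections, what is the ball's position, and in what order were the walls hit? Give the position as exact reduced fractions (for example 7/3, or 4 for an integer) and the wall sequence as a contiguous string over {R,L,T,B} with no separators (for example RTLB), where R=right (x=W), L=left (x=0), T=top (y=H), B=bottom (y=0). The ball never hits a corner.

Final position: (0,2)
Wall sequence: RLRBL

1. t=2 → R at (7,5); v=(-3,-1)
2. t=7/3 → L at (0,8/3); v=(3,-1)
3. t=7/3 → R at (7,1/3); v=(-3,-1)
4. t=1/3 → B at (6,0); v=(-3,1)
5. t=2 → L at (0,2); v=(3,1)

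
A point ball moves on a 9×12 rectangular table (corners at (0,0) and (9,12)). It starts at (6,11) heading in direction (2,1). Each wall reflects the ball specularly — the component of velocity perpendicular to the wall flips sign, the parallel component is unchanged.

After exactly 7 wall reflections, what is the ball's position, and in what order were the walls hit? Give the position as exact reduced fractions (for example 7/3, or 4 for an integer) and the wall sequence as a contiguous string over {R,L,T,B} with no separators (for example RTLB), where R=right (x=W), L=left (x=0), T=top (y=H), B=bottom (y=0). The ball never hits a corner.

1. t=1 → T at (8,12); v=(2,-1)
2. t=1/2 → R at (9,23/2); v=(-2,-1)
3. t=9/2 → L at (0,7); v=(2,-1)
4. t=9/2 → R at (9,5/2); v=(-2,-1)
5. t=5/2 → B at (4,0); v=(-2,1)
6. t=2 → L at (0,2); v=(2,1)
7. t=9/2 → R at (9,13/2); v=(-2,1)

Final position: (9,13/2)
Wall sequence: TRLRBLR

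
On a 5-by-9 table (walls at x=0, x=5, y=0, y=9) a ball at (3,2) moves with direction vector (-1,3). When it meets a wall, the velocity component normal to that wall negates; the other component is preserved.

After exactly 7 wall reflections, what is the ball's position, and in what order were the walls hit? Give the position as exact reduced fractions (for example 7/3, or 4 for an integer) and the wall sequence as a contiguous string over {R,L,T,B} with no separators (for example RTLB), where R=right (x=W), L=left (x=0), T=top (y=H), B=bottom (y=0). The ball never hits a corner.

Final position: (0,5)
Wall sequence: TLBRTBL

1. t=7/3 → T at (2/3,9); v=(-1,-3)
2. t=2/3 → L at (0,7); v=(1,-3)
3. t=7/3 → B at (7/3,0); v=(1,3)
4. t=8/3 → R at (5,8); v=(-1,3)
5. t=1/3 → T at (14/3,9); v=(-1,-3)
6. t=3 → B at (5/3,0); v=(-1,3)
7. t=5/3 → L at (0,5); v=(1,3)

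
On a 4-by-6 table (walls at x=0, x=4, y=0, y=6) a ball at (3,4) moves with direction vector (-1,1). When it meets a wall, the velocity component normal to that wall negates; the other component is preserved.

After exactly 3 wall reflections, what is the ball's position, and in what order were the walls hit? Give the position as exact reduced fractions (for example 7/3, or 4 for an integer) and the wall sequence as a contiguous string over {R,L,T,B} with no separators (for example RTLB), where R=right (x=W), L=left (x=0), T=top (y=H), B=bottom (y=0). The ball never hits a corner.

1. t=2 → T at (1,6); v=(-1,-1)
2. t=1 → L at (0,5); v=(1,-1)
3. t=4 → R at (4,1); v=(-1,-1)

Final position: (4,1)
Wall sequence: TLR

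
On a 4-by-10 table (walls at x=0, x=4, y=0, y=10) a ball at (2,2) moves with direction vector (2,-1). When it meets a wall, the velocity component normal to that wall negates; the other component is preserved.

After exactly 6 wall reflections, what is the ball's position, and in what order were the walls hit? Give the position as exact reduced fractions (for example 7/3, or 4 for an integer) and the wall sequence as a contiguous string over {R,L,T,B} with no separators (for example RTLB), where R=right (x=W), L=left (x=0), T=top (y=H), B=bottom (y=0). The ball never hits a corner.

Final position: (4,7)
Wall sequence: RBLRLR

1. t=1 → R at (4,1); v=(-2,-1)
2. t=1 → B at (2,0); v=(-2,1)
3. t=1 → L at (0,1); v=(2,1)
4. t=2 → R at (4,3); v=(-2,1)
5. t=2 → L at (0,5); v=(2,1)
6. t=2 → R at (4,7); v=(-2,1)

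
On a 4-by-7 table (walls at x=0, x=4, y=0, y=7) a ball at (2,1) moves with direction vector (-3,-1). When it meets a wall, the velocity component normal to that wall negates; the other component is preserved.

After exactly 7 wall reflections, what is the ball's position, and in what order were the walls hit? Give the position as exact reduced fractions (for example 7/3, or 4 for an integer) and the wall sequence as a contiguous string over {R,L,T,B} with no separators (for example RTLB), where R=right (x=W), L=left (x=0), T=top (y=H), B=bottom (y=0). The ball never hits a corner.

1. t=2/3 → L at (0,1/3); v=(3,-1)
2. t=1/3 → B at (1,0); v=(3,1)
3. t=1 → R at (4,1); v=(-3,1)
4. t=4/3 → L at (0,7/3); v=(3,1)
5. t=4/3 → R at (4,11/3); v=(-3,1)
6. t=4/3 → L at (0,5); v=(3,1)
7. t=4/3 → R at (4,19/3); v=(-3,1)

Final position: (4,19/3)
Wall sequence: LBRLRLR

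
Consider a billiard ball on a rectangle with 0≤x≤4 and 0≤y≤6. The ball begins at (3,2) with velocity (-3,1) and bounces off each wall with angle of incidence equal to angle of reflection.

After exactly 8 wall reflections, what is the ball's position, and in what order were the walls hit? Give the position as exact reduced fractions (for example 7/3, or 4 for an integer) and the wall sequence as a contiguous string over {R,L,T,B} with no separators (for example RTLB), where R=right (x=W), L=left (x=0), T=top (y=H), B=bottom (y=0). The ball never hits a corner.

1. t=1 → L at (0,3); v=(3,1)
2. t=4/3 → R at (4,13/3); v=(-3,1)
3. t=4/3 → L at (0,17/3); v=(3,1)
4. t=1/3 → T at (1,6); v=(3,-1)
5. t=1 → R at (4,5); v=(-3,-1)
6. t=4/3 → L at (0,11/3); v=(3,-1)
7. t=4/3 → R at (4,7/3); v=(-3,-1)
8. t=4/3 → L at (0,1); v=(3,-1)

Final position: (0,1)
Wall sequence: LRLTRLRL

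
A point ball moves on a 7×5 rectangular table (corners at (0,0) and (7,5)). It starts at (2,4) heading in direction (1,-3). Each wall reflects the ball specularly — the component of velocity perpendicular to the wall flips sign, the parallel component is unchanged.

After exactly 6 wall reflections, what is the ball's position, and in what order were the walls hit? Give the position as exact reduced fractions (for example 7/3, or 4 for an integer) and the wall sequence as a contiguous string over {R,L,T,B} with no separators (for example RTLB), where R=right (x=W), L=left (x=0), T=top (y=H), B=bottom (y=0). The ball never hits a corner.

Final position: (4,0)
Wall sequence: BTBRTB

1. t=4/3 → B at (10/3,0); v=(1,3)
2. t=5/3 → T at (5,5); v=(1,-3)
3. t=5/3 → B at (20/3,0); v=(1,3)
4. t=1/3 → R at (7,1); v=(-1,3)
5. t=4/3 → T at (17/3,5); v=(-1,-3)
6. t=5/3 → B at (4,0); v=(-1,3)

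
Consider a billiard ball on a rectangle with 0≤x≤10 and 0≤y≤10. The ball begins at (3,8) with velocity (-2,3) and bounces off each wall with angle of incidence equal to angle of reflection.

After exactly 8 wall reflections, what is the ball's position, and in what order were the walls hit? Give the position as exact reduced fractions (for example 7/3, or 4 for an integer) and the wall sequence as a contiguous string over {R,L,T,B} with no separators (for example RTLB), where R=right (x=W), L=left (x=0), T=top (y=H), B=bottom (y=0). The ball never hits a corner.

Final position: (5,10)
Wall sequence: TLBRTBLT

1. t=2/3 → T at (5/3,10); v=(-2,-3)
2. t=5/6 → L at (0,15/2); v=(2,-3)
3. t=5/2 → B at (5,0); v=(2,3)
4. t=5/2 → R at (10,15/2); v=(-2,3)
5. t=5/6 → T at (25/3,10); v=(-2,-3)
6. t=10/3 → B at (5/3,0); v=(-2,3)
7. t=5/6 → L at (0,5/2); v=(2,3)
8. t=5/2 → T at (5,10); v=(2,-3)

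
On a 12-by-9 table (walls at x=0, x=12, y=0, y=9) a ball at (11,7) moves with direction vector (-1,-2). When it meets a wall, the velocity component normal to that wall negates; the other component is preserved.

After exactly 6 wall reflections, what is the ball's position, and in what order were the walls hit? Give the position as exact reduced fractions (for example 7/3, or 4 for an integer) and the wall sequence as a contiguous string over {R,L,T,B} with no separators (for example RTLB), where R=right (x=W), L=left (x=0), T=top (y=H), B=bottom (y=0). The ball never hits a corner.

Final position: (21/2,0)
Wall sequence: BTLBTB

1. t=7/2 → B at (15/2,0); v=(-1,2)
2. t=9/2 → T at (3,9); v=(-1,-2)
3. t=3 → L at (0,3); v=(1,-2)
4. t=3/2 → B at (3/2,0); v=(1,2)
5. t=9/2 → T at (6,9); v=(1,-2)
6. t=9/2 → B at (21/2,0); v=(1,2)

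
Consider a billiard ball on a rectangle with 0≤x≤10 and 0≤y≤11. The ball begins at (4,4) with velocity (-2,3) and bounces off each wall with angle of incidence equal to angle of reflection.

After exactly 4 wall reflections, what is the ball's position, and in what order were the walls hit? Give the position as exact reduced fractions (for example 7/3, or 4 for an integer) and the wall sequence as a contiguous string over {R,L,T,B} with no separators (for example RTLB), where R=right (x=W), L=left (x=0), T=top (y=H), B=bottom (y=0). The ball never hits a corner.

1. t=2 → L at (0,10); v=(2,3)
2. t=1/3 → T at (2/3,11); v=(2,-3)
3. t=11/3 → B at (8,0); v=(2,3)
4. t=1 → R at (10,3); v=(-2,3)

Final position: (10,3)
Wall sequence: LTBR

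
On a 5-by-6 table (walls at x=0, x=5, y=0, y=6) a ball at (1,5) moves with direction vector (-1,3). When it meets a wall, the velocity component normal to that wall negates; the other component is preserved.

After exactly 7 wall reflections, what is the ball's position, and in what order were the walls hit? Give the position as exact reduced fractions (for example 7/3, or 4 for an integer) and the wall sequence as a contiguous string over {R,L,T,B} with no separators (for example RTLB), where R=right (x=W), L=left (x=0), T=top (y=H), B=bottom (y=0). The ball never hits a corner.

1. t=1/3 → T at (2/3,6); v=(-1,-3)
2. t=2/3 → L at (0,4); v=(1,-3)
3. t=4/3 → B at (4/3,0); v=(1,3)
4. t=2 → T at (10/3,6); v=(1,-3)
5. t=5/3 → R at (5,1); v=(-1,-3)
6. t=1/3 → B at (14/3,0); v=(-1,3)
7. t=2 → T at (8/3,6); v=(-1,-3)

Final position: (8/3,6)
Wall sequence: TLBTRBT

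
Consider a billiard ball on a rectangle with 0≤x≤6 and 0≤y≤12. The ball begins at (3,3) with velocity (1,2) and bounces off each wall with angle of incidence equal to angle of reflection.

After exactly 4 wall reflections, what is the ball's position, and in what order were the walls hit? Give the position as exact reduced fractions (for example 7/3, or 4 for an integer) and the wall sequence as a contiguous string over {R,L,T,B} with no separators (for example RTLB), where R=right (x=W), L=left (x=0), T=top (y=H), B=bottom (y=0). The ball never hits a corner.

1. t=3 → R at (6,9); v=(-1,2)
2. t=3/2 → T at (9/2,12); v=(-1,-2)
3. t=9/2 → L at (0,3); v=(1,-2)
4. t=3/2 → B at (3/2,0); v=(1,2)

Final position: (3/2,0)
Wall sequence: RTLB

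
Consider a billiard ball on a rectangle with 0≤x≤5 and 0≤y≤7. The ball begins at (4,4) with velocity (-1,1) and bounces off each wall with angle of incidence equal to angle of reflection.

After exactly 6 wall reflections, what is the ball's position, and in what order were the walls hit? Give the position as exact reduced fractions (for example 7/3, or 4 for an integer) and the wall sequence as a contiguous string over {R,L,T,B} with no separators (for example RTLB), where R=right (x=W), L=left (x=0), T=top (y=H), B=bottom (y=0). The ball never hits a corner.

1. t=3 → T at (1,7); v=(-1,-1)
2. t=1 → L at (0,6); v=(1,-1)
3. t=5 → R at (5,1); v=(-1,-1)
4. t=1 → B at (4,0); v=(-1,1)
5. t=4 → L at (0,4); v=(1,1)
6. t=3 → T at (3,7); v=(1,-1)

Final position: (3,7)
Wall sequence: TLRBLT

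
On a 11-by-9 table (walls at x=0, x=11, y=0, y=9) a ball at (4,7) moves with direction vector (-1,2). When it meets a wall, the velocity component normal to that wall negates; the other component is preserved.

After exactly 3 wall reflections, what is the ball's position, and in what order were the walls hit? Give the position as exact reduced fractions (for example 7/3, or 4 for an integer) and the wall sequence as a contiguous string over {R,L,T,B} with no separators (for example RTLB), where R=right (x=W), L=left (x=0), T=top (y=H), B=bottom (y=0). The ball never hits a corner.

Final position: (3/2,0)
Wall sequence: TLB

1. t=1 → T at (3,9); v=(-1,-2)
2. t=3 → L at (0,3); v=(1,-2)
3. t=3/2 → B at (3/2,0); v=(1,2)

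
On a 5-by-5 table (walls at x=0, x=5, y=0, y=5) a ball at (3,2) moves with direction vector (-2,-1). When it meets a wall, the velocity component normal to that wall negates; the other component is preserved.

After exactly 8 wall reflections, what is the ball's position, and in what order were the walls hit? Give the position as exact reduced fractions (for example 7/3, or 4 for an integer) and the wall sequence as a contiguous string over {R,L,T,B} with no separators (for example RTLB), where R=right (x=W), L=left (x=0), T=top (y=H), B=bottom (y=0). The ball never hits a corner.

1. t=3/2 → L at (0,1/2); v=(2,-1)
2. t=1/2 → B at (1,0); v=(2,1)
3. t=2 → R at (5,2); v=(-2,1)
4. t=5/2 → L at (0,9/2); v=(2,1)
5. t=1/2 → T at (1,5); v=(2,-1)
6. t=2 → R at (5,3); v=(-2,-1)
7. t=5/2 → L at (0,1/2); v=(2,-1)
8. t=1/2 → B at (1,0); v=(2,1)

Final position: (1,0)
Wall sequence: LBRLTRLB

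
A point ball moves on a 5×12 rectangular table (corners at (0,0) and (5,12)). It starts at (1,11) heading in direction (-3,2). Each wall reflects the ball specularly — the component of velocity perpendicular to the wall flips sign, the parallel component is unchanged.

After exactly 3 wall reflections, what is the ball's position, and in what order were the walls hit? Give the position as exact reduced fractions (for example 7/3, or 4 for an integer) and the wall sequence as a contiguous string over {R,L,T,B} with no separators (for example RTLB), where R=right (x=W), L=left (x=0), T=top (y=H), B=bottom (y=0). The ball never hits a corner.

1. t=1/3 → L at (0,35/3); v=(3,2)
2. t=1/6 → T at (1/2,12); v=(3,-2)
3. t=3/2 → R at (5,9); v=(-3,-2)

Final position: (5,9)
Wall sequence: LTR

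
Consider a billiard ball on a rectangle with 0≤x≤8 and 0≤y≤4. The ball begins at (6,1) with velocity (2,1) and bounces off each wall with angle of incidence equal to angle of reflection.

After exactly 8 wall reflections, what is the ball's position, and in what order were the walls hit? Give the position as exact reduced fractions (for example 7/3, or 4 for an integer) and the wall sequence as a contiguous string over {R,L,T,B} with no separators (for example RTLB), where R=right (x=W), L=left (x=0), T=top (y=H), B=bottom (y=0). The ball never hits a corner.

1. t=1 → R at (8,2); v=(-2,1)
2. t=2 → T at (4,4); v=(-2,-1)
3. t=2 → L at (0,2); v=(2,-1)
4. t=2 → B at (4,0); v=(2,1)
5. t=2 → R at (8,2); v=(-2,1)
6. t=2 → T at (4,4); v=(-2,-1)
7. t=2 → L at (0,2); v=(2,-1)
8. t=2 → B at (4,0); v=(2,1)

Final position: (4,0)
Wall sequence: RTLBRTLB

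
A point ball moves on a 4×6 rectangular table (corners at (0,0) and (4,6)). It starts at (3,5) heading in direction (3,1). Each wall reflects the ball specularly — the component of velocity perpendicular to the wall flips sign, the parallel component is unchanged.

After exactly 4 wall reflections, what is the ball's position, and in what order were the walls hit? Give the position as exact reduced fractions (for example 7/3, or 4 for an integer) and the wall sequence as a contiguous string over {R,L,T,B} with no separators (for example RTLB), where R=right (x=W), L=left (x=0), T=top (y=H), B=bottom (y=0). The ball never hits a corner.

1. t=1/3 → R at (4,16/3); v=(-3,1)
2. t=2/3 → T at (2,6); v=(-3,-1)
3. t=2/3 → L at (0,16/3); v=(3,-1)
4. t=4/3 → R at (4,4); v=(-3,-1)

Final position: (4,4)
Wall sequence: RTLR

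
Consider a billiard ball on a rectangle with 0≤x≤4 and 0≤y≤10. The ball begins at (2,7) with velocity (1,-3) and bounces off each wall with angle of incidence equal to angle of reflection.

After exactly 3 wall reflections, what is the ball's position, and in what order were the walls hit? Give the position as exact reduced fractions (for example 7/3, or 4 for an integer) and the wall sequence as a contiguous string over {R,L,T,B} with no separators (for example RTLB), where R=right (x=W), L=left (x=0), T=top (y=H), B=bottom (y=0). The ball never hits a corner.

1. t=2 → R at (4,1); v=(-1,-3)
2. t=1/3 → B at (11/3,0); v=(-1,3)
3. t=10/3 → T at (1/3,10); v=(-1,-3)

Final position: (1/3,10)
Wall sequence: RBT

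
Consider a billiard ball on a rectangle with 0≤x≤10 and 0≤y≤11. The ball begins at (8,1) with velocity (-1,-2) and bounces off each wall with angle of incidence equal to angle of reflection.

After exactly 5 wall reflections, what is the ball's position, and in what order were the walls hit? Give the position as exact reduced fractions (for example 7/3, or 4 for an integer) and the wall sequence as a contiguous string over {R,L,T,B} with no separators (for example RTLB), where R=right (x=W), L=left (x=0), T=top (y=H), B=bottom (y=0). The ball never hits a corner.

1. t=1/2 → B at (15/2,0); v=(-1,2)
2. t=11/2 → T at (2,11); v=(-1,-2)
3. t=2 → L at (0,7); v=(1,-2)
4. t=7/2 → B at (7/2,0); v=(1,2)
5. t=11/2 → T at (9,11); v=(1,-2)

Final position: (9,11)
Wall sequence: BTLBT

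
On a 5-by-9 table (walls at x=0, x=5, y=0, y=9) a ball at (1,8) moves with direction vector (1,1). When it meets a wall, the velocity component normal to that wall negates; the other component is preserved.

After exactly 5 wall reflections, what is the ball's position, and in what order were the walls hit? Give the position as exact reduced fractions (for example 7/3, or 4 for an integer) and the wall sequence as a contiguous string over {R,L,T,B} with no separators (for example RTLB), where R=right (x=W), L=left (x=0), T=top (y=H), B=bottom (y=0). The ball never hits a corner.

Final position: (5,4)
Wall sequence: TRLBR

1. t=1 → T at (2,9); v=(1,-1)
2. t=3 → R at (5,6); v=(-1,-1)
3. t=5 → L at (0,1); v=(1,-1)
4. t=1 → B at (1,0); v=(1,1)
5. t=4 → R at (5,4); v=(-1,1)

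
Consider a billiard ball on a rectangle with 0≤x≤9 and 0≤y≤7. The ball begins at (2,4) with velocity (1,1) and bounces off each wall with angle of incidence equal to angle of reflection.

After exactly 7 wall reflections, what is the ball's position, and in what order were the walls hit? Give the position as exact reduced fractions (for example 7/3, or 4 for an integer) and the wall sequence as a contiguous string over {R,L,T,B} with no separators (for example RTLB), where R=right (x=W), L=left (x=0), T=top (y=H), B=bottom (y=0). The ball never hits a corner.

1. t=3 → T at (5,7); v=(1,-1)
2. t=4 → R at (9,3); v=(-1,-1)
3. t=3 → B at (6,0); v=(-1,1)
4. t=6 → L at (0,6); v=(1,1)
5. t=1 → T at (1,7); v=(1,-1)
6. t=7 → B at (8,0); v=(1,1)
7. t=1 → R at (9,1); v=(-1,1)

Final position: (9,1)
Wall sequence: TRBLTBR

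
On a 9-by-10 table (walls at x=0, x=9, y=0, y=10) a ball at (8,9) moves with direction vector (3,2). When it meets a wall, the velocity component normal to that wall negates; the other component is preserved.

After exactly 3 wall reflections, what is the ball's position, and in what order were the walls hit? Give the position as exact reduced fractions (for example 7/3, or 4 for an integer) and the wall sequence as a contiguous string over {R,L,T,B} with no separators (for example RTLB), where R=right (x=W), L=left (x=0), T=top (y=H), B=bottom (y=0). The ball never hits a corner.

Final position: (0,13/3)
Wall sequence: RTL

1. t=1/3 → R at (9,29/3); v=(-3,2)
2. t=1/6 → T at (17/2,10); v=(-3,-2)
3. t=17/6 → L at (0,13/3); v=(3,-2)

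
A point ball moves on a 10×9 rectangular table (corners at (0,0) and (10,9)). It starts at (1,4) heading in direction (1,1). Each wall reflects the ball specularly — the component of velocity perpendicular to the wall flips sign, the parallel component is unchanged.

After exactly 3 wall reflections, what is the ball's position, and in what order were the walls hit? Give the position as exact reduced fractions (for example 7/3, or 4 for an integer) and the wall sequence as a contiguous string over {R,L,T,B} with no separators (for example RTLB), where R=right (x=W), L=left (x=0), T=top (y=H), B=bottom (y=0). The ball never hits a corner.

Final position: (5,0)
Wall sequence: TRB

1. t=5 → T at (6,9); v=(1,-1)
2. t=4 → R at (10,5); v=(-1,-1)
3. t=5 → B at (5,0); v=(-1,1)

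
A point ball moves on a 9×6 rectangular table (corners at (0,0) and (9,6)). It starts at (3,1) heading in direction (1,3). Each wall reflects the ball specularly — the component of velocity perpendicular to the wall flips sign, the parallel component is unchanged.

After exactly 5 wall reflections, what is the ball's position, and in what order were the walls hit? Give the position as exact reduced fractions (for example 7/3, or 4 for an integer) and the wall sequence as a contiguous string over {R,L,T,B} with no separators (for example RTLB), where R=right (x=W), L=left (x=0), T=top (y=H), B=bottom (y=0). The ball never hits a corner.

Final position: (22/3,0)
Wall sequence: TBTRB

1. t=5/3 → T at (14/3,6); v=(1,-3)
2. t=2 → B at (20/3,0); v=(1,3)
3. t=2 → T at (26/3,6); v=(1,-3)
4. t=1/3 → R at (9,5); v=(-1,-3)
5. t=5/3 → B at (22/3,0); v=(-1,3)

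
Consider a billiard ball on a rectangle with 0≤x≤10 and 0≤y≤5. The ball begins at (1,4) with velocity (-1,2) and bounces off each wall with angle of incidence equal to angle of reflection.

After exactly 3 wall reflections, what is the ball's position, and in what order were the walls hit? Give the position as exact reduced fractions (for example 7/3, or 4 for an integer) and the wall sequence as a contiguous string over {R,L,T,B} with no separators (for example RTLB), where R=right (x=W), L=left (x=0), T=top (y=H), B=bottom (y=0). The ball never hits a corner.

Final position: (2,0)
Wall sequence: TLB

1. t=1/2 → T at (1/2,5); v=(-1,-2)
2. t=1/2 → L at (0,4); v=(1,-2)
3. t=2 → B at (2,0); v=(1,2)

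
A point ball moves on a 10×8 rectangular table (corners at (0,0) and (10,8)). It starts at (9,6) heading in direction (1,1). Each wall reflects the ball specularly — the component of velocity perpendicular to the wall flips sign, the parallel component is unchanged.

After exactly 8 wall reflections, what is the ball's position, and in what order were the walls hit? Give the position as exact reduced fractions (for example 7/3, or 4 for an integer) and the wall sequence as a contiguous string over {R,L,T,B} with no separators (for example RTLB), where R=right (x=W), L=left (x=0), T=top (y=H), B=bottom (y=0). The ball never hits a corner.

Final position: (0,5)
Wall sequence: RTBLTRBL

1. t=1 → R at (10,7); v=(-1,1)
2. t=1 → T at (9,8); v=(-1,-1)
3. t=8 → B at (1,0); v=(-1,1)
4. t=1 → L at (0,1); v=(1,1)
5. t=7 → T at (7,8); v=(1,-1)
6. t=3 → R at (10,5); v=(-1,-1)
7. t=5 → B at (5,0); v=(-1,1)
8. t=5 → L at (0,5); v=(1,1)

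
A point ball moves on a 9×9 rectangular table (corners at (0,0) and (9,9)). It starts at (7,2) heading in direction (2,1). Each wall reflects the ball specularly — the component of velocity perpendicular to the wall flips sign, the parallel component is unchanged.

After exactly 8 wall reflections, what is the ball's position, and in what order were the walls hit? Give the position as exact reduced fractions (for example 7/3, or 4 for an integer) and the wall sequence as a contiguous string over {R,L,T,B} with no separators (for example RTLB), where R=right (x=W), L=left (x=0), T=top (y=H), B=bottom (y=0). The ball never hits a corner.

1. t=1 → R at (9,3); v=(-2,1)
2. t=9/2 → L at (0,15/2); v=(2,1)
3. t=3/2 → T at (3,9); v=(2,-1)
4. t=3 → R at (9,6); v=(-2,-1)
5. t=9/2 → L at (0,3/2); v=(2,-1)
6. t=3/2 → B at (3,0); v=(2,1)
7. t=3 → R at (9,3); v=(-2,1)
8. t=9/2 → L at (0,15/2); v=(2,1)

Final position: (0,15/2)
Wall sequence: RLTRLBRL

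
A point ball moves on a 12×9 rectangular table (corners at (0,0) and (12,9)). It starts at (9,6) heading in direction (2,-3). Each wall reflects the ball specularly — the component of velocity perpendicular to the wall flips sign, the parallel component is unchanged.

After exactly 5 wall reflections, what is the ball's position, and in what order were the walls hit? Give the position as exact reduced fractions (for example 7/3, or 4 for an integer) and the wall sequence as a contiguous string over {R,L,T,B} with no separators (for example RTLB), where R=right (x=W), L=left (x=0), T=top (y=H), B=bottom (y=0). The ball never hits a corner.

Final position: (1,0)
Wall sequence: RBTLB

1. t=3/2 → R at (12,3/2); v=(-2,-3)
2. t=1/2 → B at (11,0); v=(-2,3)
3. t=3 → T at (5,9); v=(-2,-3)
4. t=5/2 → L at (0,3/2); v=(2,-3)
5. t=1/2 → B at (1,0); v=(2,3)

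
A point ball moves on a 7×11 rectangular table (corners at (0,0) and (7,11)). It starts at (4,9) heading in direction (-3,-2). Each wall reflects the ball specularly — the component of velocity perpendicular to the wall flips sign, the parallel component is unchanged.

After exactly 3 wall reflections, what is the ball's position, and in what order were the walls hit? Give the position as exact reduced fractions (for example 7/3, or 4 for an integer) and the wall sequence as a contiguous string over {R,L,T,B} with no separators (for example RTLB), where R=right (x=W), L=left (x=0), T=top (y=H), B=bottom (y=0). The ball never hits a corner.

1. t=4/3 → L at (0,19/3); v=(3,-2)
2. t=7/3 → R at (7,5/3); v=(-3,-2)
3. t=5/6 → B at (9/2,0); v=(-3,2)

Final position: (9/2,0)
Wall sequence: LRB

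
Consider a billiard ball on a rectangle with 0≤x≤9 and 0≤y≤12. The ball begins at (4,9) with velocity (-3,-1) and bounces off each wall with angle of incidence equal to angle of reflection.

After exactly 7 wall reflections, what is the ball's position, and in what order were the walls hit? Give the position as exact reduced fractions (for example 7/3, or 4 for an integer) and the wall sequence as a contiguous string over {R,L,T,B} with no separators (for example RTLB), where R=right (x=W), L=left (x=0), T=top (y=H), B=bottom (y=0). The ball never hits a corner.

Final position: (9,22/3)
Wall sequence: LRLBRLR

1. t=4/3 → L at (0,23/3); v=(3,-1)
2. t=3 → R at (9,14/3); v=(-3,-1)
3. t=3 → L at (0,5/3); v=(3,-1)
4. t=5/3 → B at (5,0); v=(3,1)
5. t=4/3 → R at (9,4/3); v=(-3,1)
6. t=3 → L at (0,13/3); v=(3,1)
7. t=3 → R at (9,22/3); v=(-3,1)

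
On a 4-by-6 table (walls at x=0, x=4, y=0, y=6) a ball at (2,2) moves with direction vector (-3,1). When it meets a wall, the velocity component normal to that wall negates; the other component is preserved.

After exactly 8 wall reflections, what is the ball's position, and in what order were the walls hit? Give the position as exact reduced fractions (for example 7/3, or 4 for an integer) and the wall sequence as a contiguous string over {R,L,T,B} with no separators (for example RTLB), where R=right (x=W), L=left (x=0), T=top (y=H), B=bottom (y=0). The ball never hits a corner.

1. t=2/3 → L at (0,8/3); v=(3,1)
2. t=4/3 → R at (4,4); v=(-3,1)
3. t=4/3 → L at (0,16/3); v=(3,1)
4. t=2/3 → T at (2,6); v=(3,-1)
5. t=2/3 → R at (4,16/3); v=(-3,-1)
6. t=4/3 → L at (0,4); v=(3,-1)
7. t=4/3 → R at (4,8/3); v=(-3,-1)
8. t=4/3 → L at (0,4/3); v=(3,-1)

Final position: (0,4/3)
Wall sequence: LRLTRLRL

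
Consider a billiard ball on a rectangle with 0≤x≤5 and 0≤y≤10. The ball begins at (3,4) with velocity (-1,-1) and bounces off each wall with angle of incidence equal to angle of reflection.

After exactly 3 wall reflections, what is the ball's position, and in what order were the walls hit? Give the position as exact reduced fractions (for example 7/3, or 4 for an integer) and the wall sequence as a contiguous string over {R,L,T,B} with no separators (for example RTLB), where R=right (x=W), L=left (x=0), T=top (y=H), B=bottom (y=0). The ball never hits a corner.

Final position: (5,4)
Wall sequence: LBR

1. t=3 → L at (0,1); v=(1,-1)
2. t=1 → B at (1,0); v=(1,1)
3. t=4 → R at (5,4); v=(-1,1)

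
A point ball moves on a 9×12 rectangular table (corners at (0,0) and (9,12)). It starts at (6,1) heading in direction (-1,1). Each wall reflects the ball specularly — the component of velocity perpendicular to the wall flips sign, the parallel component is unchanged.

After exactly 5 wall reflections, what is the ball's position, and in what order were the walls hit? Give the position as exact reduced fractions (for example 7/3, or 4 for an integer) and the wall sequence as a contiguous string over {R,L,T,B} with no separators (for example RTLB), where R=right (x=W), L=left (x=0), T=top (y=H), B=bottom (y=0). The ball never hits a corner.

Final position: (0,1)
Wall sequence: LTRBL

1. t=6 → L at (0,7); v=(1,1)
2. t=5 → T at (5,12); v=(1,-1)
3. t=4 → R at (9,8); v=(-1,-1)
4. t=8 → B at (1,0); v=(-1,1)
5. t=1 → L at (0,1); v=(1,1)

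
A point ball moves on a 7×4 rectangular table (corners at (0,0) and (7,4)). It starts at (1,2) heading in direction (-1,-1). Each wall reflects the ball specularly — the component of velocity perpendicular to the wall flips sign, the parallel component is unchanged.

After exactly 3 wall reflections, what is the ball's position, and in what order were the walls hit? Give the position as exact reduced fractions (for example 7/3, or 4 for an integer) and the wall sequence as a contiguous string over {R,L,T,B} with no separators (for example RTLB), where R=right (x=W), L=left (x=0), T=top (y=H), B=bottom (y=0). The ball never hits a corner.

1. t=1 → L at (0,1); v=(1,-1)
2. t=1 → B at (1,0); v=(1,1)
3. t=4 → T at (5,4); v=(1,-1)

Final position: (5,4)
Wall sequence: LBT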